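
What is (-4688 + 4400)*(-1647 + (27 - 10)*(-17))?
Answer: 557568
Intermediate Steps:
(-4688 + 4400)*(-1647 + (27 - 10)*(-17)) = -288*(-1647 + 17*(-17)) = -288*(-1647 - 289) = -288*(-1936) = 557568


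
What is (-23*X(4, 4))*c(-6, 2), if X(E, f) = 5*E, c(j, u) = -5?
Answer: 2300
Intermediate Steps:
(-23*X(4, 4))*c(-6, 2) = -115*4*(-5) = -23*20*(-5) = -460*(-5) = 2300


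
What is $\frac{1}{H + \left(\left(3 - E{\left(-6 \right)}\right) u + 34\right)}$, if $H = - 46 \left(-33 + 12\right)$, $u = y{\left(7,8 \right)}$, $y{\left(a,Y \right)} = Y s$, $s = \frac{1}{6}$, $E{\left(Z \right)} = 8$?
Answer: $\frac{3}{2980} \approx 0.0010067$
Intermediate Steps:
$s = \frac{1}{6} \approx 0.16667$
$y{\left(a,Y \right)} = \frac{Y}{6}$ ($y{\left(a,Y \right)} = Y \frac{1}{6} = \frac{Y}{6}$)
$u = \frac{4}{3}$ ($u = \frac{1}{6} \cdot 8 = \frac{4}{3} \approx 1.3333$)
$H = 966$ ($H = \left(-46\right) \left(-21\right) = 966$)
$\frac{1}{H + \left(\left(3 - E{\left(-6 \right)}\right) u + 34\right)} = \frac{1}{966 + \left(\left(3 - 8\right) \frac{4}{3} + 34\right)} = \frac{1}{966 + \left(\left(-5\right) \frac{4}{3} + 34\right)} = \frac{1}{966 + \left(- \frac{20}{3} + 34\right)} = \frac{1}{966 + \frac{82}{3}} = \frac{1}{\frac{2980}{3}} = \frac{3}{2980}$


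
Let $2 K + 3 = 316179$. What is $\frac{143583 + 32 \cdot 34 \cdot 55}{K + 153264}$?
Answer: $\frac{203423}{311352} \approx 0.65335$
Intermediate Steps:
$K = 158088$ ($K = - \frac{3}{2} + \frac{1}{2} \cdot 316179 = - \frac{3}{2} + \frac{316179}{2} = 158088$)
$\frac{143583 + 32 \cdot 34 \cdot 55}{K + 153264} = \frac{143583 + 32 \cdot 34 \cdot 55}{158088 + 153264} = \frac{143583 + 1088 \cdot 55}{311352} = \left(143583 + 59840\right) \frac{1}{311352} = 203423 \cdot \frac{1}{311352} = \frac{203423}{311352}$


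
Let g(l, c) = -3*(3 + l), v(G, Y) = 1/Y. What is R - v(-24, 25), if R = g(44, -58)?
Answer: -3526/25 ≈ -141.04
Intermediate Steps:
g(l, c) = -9 - 3*l
R = -141 (R = -9 - 3*44 = -9 - 132 = -141)
R - v(-24, 25) = -141 - 1/25 = -3526/25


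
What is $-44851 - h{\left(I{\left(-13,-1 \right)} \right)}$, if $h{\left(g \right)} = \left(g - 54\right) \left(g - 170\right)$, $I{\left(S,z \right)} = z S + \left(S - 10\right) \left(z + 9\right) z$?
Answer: $-48712$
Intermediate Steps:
$I{\left(S,z \right)} = S z + z \left(-10 + S\right) \left(9 + z\right)$ ($I{\left(S,z \right)} = S z + \left(-10 + S\right) \left(9 + z\right) z = S z + z \left(-10 + S\right) \left(9 + z\right)$)
$h{\left(g \right)} = \left(-170 + g\right) \left(-54 + g\right)$ ($h{\left(g \right)} = \left(-54 + g\right) \left(-170 + g\right) = \left(-170 + g\right) \left(-54 + g\right)$)
$-44851 - h{\left(I{\left(-13,-1 \right)} \right)} = -44851 - \left(9180 + \left(- (-90 - -10 + 10 \left(-13\right) - -13)\right)^{2} - 224 \left(- (-90 - -10 + 10 \left(-13\right) - -13)\right)\right) = -44851 - \left(9180 + \left(- (-90 + 10 - 130 + 13)\right)^{2} - 224 \left(- (-90 + 10 - 130 + 13)\right)\right) = -44851 - \left(9180 + \left(\left(-1\right) \left(-197\right)\right)^{2} - 224 \left(\left(-1\right) \left(-197\right)\right)\right) = -44851 - \left(9180 + 197^{2} - 44128\right) = -44851 - \left(9180 + 38809 - 44128\right) = -44851 - 3861 = -48712$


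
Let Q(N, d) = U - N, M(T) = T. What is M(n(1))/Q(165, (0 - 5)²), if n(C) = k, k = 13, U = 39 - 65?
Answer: -13/191 ≈ -0.068063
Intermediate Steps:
U = -26
n(C) = 13
Q(N, d) = -26 - N
M(n(1))/Q(165, (0 - 5)²) = 13/(-26 - 1*165) = 13/(-26 - 165) = 13/(-191) = 13*(-1/191) = -13/191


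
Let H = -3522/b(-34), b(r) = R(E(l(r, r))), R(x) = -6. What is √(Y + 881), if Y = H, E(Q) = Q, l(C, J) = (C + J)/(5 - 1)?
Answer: 2*√367 ≈ 38.315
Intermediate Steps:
l(C, J) = C/4 + J/4 (l(C, J) = (C + J)/4 = (C + J)*(¼) = C/4 + J/4)
b(r) = -6
H = 587 (H = -3522/(-6) = -3522*(-⅙) = 587)
Y = 587
√(Y + 881) = √(587 + 881) = √1468 = 2*√367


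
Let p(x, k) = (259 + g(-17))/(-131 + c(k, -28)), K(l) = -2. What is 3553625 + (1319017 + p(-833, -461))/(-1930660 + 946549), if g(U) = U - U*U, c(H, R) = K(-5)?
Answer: 155040765912189/43628921 ≈ 3.5536e+6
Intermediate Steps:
c(H, R) = -2
g(U) = U - U²
p(x, k) = 47/133 (p(x, k) = (259 - 17*(1 - 1*(-17)))/(-131 - 2) = (259 - 17*(1 + 17))/(-133) = (259 - 17*18)*(-1/133) = (259 - 306)*(-1/133) = -47*(-1/133) = 47/133)
3553625 + (1319017 + p(-833, -461))/(-1930660 + 946549) = 3553625 + (1319017 + 47/133)/(-1930660 + 946549) = 3553625 + (175429308/133)/(-984111) = 3553625 + (175429308/133)*(-1/984111) = 3553625 - 58476436/43628921 = 155040765912189/43628921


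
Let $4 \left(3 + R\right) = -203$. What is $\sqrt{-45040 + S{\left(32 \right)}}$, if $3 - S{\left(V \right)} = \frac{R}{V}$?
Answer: $\frac{i \sqrt{11529042}}{16} \approx 212.22 i$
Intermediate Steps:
$R = - \frac{215}{4}$ ($R = -3 + \frac{1}{4} \left(-203\right) = -3 - \frac{203}{4} = - \frac{215}{4} \approx -53.75$)
$S{\left(V \right)} = 3 + \frac{215}{4 V}$ ($S{\left(V \right)} = 3 - - \frac{215}{4 V} = 3 + \frac{215}{4 V}$)
$\sqrt{-45040 + S{\left(32 \right)}} = \sqrt{-45040 + \left(3 + \frac{215}{4 \cdot 32}\right)} = \sqrt{-45040 + \left(3 + \frac{215}{4} \cdot \frac{1}{32}\right)} = \sqrt{-45040 + \left(3 + \frac{215}{128}\right)} = \sqrt{-45040 + \frac{599}{128}} = \sqrt{- \frac{5764521}{128}} = \frac{i \sqrt{11529042}}{16}$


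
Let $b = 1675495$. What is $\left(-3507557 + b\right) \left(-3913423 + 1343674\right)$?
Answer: $4707939492438$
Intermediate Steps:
$\left(-3507557 + b\right) \left(-3913423 + 1343674\right) = \left(-3507557 + 1675495\right) \left(-3913423 + 1343674\right) = \left(-1832062\right) \left(-2569749\right) = 4707939492438$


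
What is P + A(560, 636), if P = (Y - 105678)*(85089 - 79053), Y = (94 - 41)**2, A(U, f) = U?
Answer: -620916724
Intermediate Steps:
Y = 2809 (Y = 53**2 = 2809)
P = -620917284 (P = (2809 - 105678)*(85089 - 79053) = -102869*6036 = -620917284)
P + A(560, 636) = -620917284 + 560 = -620916724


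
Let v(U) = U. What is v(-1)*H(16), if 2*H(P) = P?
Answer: -8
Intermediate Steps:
H(P) = P/2
v(-1)*H(16) = -16/2 = -1*8 = -8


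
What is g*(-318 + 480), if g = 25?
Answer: 4050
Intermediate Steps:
g*(-318 + 480) = 25*(-318 + 480) = 25*162 = 4050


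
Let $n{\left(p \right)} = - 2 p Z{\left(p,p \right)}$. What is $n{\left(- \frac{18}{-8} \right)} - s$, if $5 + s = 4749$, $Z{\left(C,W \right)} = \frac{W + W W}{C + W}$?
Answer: $- \frac{76021}{16} \approx -4751.3$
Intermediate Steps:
$Z{\left(C,W \right)} = \frac{W + W^{2}}{C + W}$
$n{\left(p \right)} = - 2 p \left(\frac{1}{2} + \frac{p}{2}\right)$ ($n{\left(p \right)} = - 2 p \frac{p \left(1 + p\right)}{p + p} = - 2 p \frac{p \left(1 + p\right)}{2 p} = - 2 p p \frac{1}{2 p} \left(1 + p\right) = - 2 p \left(\frac{1}{2} + \frac{p}{2}\right)$)
$s = 4744$ ($s = -5 + 4749 = 4744$)
$n{\left(- \frac{18}{-8} \right)} - s = - - \frac{18}{-8} \left(1 - \frac{18}{-8}\right) - 4744 = - \left(-18\right) \left(- \frac{1}{8}\right) \left(1 - - \frac{9}{4}\right) - 4744 = \left(-1\right) \frac{9}{4} \left(1 + \frac{9}{4}\right) - 4744 = \left(-1\right) \frac{9}{4} \cdot \frac{13}{4} - 4744 = - \frac{117}{16} - 4744 = - \frac{76021}{16}$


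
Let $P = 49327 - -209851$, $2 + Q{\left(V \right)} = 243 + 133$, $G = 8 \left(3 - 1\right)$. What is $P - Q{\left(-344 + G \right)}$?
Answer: $258804$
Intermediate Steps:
$G = 16$ ($G = 8 \cdot 2 = 16$)
$Q{\left(V \right)} = 374$ ($Q{\left(V \right)} = -2 + \left(243 + 133\right) = -2 + 376 = 374$)
$P = 259178$ ($P = 49327 + 209851 = 259178$)
$P - Q{\left(-344 + G \right)} = 259178 - 374 = 258804$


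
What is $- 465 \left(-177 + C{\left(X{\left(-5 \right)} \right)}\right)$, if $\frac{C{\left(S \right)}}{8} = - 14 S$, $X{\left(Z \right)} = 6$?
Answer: $394785$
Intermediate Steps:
$C{\left(S \right)} = - 112 S$ ($C{\left(S \right)} = 8 \left(- 14 S\right) = - 112 S$)
$- 465 \left(-177 + C{\left(X{\left(-5 \right)} \right)}\right) = - 465 \left(-177 - 672\right) = \left(-465\right) \left(-849\right) = 394785$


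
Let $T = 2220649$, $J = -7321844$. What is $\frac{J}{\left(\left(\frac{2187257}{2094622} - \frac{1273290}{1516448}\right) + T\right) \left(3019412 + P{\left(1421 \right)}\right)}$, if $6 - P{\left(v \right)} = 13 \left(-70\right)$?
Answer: $- \frac{726781186337930552}{665759346830353257782625} \approx -1.0917 \cdot 10^{-6}$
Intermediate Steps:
$P{\left(v \right)} = 916$ ($P{\left(v \right)} = 6 - 13 \left(-70\right) = 6 - -910 = 6 + 910 = 916$)
$\frac{J}{\left(\left(\frac{2187257}{2094622} - \frac{1273290}{1516448}\right) + T\right) \left(3019412 + P{\left(1421 \right)}\right)} = - \frac{7321844}{\left(\left(\frac{2187257}{2094622} - \frac{1273290}{1516448}\right) + 2220649\right) \left(3019412 + 916\right)} = - \frac{7321844}{\left(\left(2187257 \cdot \frac{1}{2094622} - \frac{636645}{758224}\right) + 2220649\right) 3020328} = - \frac{7321844}{\left(\left(\frac{2187257}{2094622} - \frac{636645}{758224}\right) + 2220649\right) 3020328} = - \frac{7321844}{\left(\frac{162450064189}{794096335664} + 2220649\right) 3020328} = - \frac{7321844}{\frac{1763409396145990125}{794096335664} \cdot 3020328} = - \frac{7321844}{\frac{665759346830353257782625}{99262041958}} = \left(-7321844\right) \frac{99262041958}{665759346830353257782625} = - \frac{726781186337930552}{665759346830353257782625}$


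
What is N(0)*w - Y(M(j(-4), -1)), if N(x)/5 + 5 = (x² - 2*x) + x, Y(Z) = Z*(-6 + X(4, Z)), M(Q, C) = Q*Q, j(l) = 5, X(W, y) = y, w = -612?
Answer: 14825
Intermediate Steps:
M(Q, C) = Q²
Y(Z) = Z*(-6 + Z)
N(x) = -25 - 5*x + 5*x² (N(x) = -25 + 5*((x² - 2*x) + x) = -25 + 5*(x² - x) = -25 + (-5*x + 5*x²) = -25 - 5*x + 5*x²)
N(0)*w - Y(M(j(-4), -1)) = (-25 - 5*0 + 5*0²)*(-612) - 5²*(-6 + 5²) = (-25 + 0 + 5*0)*(-612) - 25*(-6 + 25) = (-25 + 0 + 0)*(-612) - 25*19 = -25*(-612) - 1*475 = 15300 - 475 = 14825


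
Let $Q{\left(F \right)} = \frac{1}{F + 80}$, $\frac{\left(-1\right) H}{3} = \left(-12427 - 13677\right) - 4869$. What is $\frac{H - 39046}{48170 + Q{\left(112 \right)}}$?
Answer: $\frac{10343616}{9248641} \approx 1.1184$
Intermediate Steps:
$H = 92919$ ($H = - 3 \left(\left(-12427 - 13677\right) - 4869\right) = - 3 \left(-26104 - 4869\right) = \left(-3\right) \left(-30973\right) = 92919$)
$Q{\left(F \right)} = \frac{1}{80 + F}$
$\frac{H - 39046}{48170 + Q{\left(112 \right)}} = \frac{92919 - 39046}{48170 + \frac{1}{80 + 112}} = \frac{53873}{48170 + \frac{1}{192}} = \frac{53873}{\frac{9248641}{192}} = 53873 \cdot \frac{192}{9248641} = \frac{10343616}{9248641}$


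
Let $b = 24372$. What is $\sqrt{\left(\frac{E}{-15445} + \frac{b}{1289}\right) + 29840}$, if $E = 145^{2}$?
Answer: $\frac{\sqrt{473364589707904663}}{3981721} \approx 172.79$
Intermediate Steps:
$E = 21025$
$\sqrt{\left(\frac{E}{-15445} + \frac{b}{1289}\right) + 29840} = \sqrt{\left(\frac{21025}{-15445} + \frac{24372}{1289}\right) + 29840} = \sqrt{\left(21025 \left(- \frac{1}{15445}\right) + 24372 \cdot \frac{1}{1289}\right) + 29840} = \sqrt{\left(- \frac{4205}{3089} + \frac{24372}{1289}\right) + 29840} = \sqrt{\frac{69864863}{3981721} + 29840} = \sqrt{\frac{118884419503}{3981721}} = \frac{\sqrt{473364589707904663}}{3981721}$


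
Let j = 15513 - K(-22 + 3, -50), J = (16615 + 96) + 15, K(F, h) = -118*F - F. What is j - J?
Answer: -3474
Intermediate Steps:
K(F, h) = -119*F
J = 16726 (J = 16711 + 15 = 16726)
j = 13252 (j = 15513 - (-119)*(-22 + 3) = 15513 - (-119)*(-19) = 15513 - 1*2261 = 15513 - 2261 = 13252)
j - J = 13252 - 1*16726 = 13252 - 16726 = -3474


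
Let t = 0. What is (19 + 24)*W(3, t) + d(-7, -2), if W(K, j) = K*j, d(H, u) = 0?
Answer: 0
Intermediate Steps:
(19 + 24)*W(3, t) + d(-7, -2) = (19 + 24)*(3*0) + 0 = 43*0 + 0 = 0 + 0 = 0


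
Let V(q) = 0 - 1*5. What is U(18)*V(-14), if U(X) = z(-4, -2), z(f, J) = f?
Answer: 20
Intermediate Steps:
U(X) = -4
V(q) = -5 (V(q) = 0 - 5 = -5)
U(18)*V(-14) = -4*(-5) = 20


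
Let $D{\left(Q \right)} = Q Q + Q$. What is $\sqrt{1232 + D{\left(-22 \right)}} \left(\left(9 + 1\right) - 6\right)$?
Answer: $44 \sqrt{14} \approx 164.63$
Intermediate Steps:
$D{\left(Q \right)} = Q + Q^{2}$ ($D{\left(Q \right)} = Q^{2} + Q = Q + Q^{2}$)
$\sqrt{1232 + D{\left(-22 \right)}} \left(\left(9 + 1\right) - 6\right) = \sqrt{1232 - 22 \left(1 - 22\right)} \left(\left(9 + 1\right) - 6\right) = \sqrt{1232 - -462} \left(10 - 6\right) = \sqrt{1232 + 462} \cdot 4 = \sqrt{1694} \cdot 4 = 11 \sqrt{14} \cdot 4 = 44 \sqrt{14}$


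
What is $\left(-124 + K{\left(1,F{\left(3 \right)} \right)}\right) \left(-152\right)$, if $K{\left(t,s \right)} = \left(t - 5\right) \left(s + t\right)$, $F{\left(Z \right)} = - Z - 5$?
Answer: $14592$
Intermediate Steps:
$F{\left(Z \right)} = -5 - Z$
$K{\left(t,s \right)} = \left(-5 + t\right) \left(s + t\right)$
$\left(-124 + K{\left(1,F{\left(3 \right)} \right)}\right) \left(-152\right) = \left(-124 - \left(5 - 1 + 5 \left(-5 - 3\right) - \left(-5 - 3\right) 1\right)\right) \left(-152\right) = \left(-124 + \left(1 - 5 \left(-5 - 3\right) - 5 + \left(-5 - 3\right) 1\right)\right) \left(-152\right) = \left(-124 - -28\right) \left(-152\right) = \left(-124 + \left(1 + 40 - 5 - 8\right)\right) \left(-152\right) = \left(-124 + 28\right) \left(-152\right) = \left(-96\right) \left(-152\right) = 14592$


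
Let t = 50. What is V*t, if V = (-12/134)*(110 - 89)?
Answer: -6300/67 ≈ -94.030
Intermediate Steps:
V = -126/67 (V = -12*1/134*21 = -6/67*21 = -126/67 ≈ -1.8806)
V*t = -126/67*50 = -6300/67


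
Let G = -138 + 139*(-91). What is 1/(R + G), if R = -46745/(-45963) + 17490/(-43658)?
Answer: -1003326327/12828915293179 ≈ -7.8208e-5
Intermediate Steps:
G = -12787 (G = -138 - 12649 = -12787)
R = 618450170/1003326327 (R = -46745*(-1/45963) + 17490*(-1/43658) = 46745/45963 - 8745/21829 = 618450170/1003326327 ≈ 0.61640)
1/(R + G) = 1/(618450170/1003326327 - 12787) = 1/(-12828915293179/1003326327) = -1003326327/12828915293179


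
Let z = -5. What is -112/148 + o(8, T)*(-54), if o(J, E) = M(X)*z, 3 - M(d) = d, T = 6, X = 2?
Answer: 9962/37 ≈ 269.24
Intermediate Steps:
M(d) = 3 - d
o(J, E) = -5 (o(J, E) = (3 - 1*2)*(-5) = (3 - 2)*(-5) = 1*(-5) = -5)
-112/148 + o(8, T)*(-54) = -112/148 - 5*(-54) = -112*1/148 + 270 = -28/37 + 270 = 9962/37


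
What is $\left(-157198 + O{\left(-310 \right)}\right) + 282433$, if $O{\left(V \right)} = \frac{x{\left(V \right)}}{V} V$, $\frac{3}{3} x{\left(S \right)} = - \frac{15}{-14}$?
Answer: $\frac{1753305}{14} \approx 1.2524 \cdot 10^{5}$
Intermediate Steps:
$x{\left(S \right)} = \frac{15}{14}$ ($x{\left(S \right)} = - \frac{15}{-14} = \left(-15\right) \left(- \frac{1}{14}\right) = \frac{15}{14}$)
$O{\left(V \right)} = \frac{15}{14}$ ($O{\left(V \right)} = \frac{15}{14 V} V = \frac{15}{14}$)
$\left(-157198 + O{\left(-310 \right)}\right) + 282433 = \left(-157198 + \frac{15}{14}\right) + 282433 = - \frac{2200757}{14} + 282433 = \frac{1753305}{14}$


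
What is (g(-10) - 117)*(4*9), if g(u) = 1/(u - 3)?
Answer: -54792/13 ≈ -4214.8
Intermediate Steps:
g(u) = 1/(-3 + u)
(g(-10) - 117)*(4*9) = (1/(-3 - 10) - 117)*(4*9) = (1/(-13) - 117)*36 = (-1/13 - 117)*36 = -1522/13*36 = -54792/13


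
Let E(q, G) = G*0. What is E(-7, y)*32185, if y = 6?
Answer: 0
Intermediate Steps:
E(q, G) = 0
E(-7, y)*32185 = 0*32185 = 0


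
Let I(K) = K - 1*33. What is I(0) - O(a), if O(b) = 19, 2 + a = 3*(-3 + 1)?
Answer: -52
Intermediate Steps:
I(K) = -33 + K (I(K) = K - 33 = -33 + K)
a = -8 (a = -2 + 3*(-3 + 1) = -2 + 3*(-2) = -2 - 6 = -8)
I(0) - O(a) = (-33 + 0) - 1*19 = -33 - 19 = -52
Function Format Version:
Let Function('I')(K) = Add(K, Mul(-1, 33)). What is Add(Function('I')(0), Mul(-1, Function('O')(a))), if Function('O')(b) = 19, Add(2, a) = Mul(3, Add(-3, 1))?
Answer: -52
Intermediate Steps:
Function('I')(K) = Add(-33, K) (Function('I')(K) = Add(K, -33) = Add(-33, K))
a = -8 (a = Add(-2, Mul(3, Add(-3, 1))) = Add(-2, Mul(3, -2)) = Add(-2, -6) = -8)
Add(Function('I')(0), Mul(-1, Function('O')(a))) = Add(Add(-33, 0), Mul(-1, 19)) = Add(-33, -19) = -52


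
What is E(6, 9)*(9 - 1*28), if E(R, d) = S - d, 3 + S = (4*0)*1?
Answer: 228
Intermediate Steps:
S = -3 (S = -3 + (4*0)*1 = -3 + 0*1 = -3 + 0 = -3)
E(R, d) = -3 - d
E(6, 9)*(9 - 1*28) = (-3 - 1*9)*(9 - 1*28) = (-3 - 9)*(9 - 28) = -12*(-19) = 228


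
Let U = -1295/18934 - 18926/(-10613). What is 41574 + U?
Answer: 8354496138157/200946542 ≈ 41576.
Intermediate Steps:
U = 344601049/200946542 (U = -1295*1/18934 - 18926*(-1/10613) = -1295/18934 + 18926/10613 = 344601049/200946542 ≈ 1.7149)
41574 + U = 41574 + 344601049/200946542 = 8354496138157/200946542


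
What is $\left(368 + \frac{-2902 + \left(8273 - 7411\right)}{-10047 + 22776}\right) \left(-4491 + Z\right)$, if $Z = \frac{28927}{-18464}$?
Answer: $- \frac{16183110864843}{9792844} \approx -1.6525 \cdot 10^{6}$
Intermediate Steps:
$Z = - \frac{28927}{18464}$ ($Z = 28927 \left(- \frac{1}{18464}\right) = - \frac{28927}{18464} \approx -1.5667$)
$\left(368 + \frac{-2902 + \left(8273 - 7411\right)}{-10047 + 22776}\right) \left(-4491 + Z\right) = \left(368 + \frac{-2902 + \left(8273 - 7411\right)}{-10047 + 22776}\right) \left(-4491 - \frac{28927}{18464}\right) = \left(368 + \frac{-2902 + 862}{12729}\right) \left(- \frac{82950751}{18464}\right) = \left(368 - \frac{680}{4243}\right) \left(- \frac{82950751}{18464}\right) = \frac{1560744}{4243} \left(- \frac{82950751}{18464}\right) = - \frac{16183110864843}{9792844}$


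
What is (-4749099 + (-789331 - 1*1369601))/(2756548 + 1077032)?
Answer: -2302677/1277860 ≈ -1.8020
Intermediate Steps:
(-4749099 + (-789331 - 1*1369601))/(2756548 + 1077032) = (-4749099 + (-789331 - 1369601))/3833580 = (-4749099 - 2158932)*(1/3833580) = -6908031*1/3833580 = -2302677/1277860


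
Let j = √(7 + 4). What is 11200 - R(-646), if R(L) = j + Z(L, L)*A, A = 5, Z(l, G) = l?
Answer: 14430 - √11 ≈ 14427.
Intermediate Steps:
j = √11 ≈ 3.3166
R(L) = √11 + 5*L (R(L) = √11 + L*5 = √11 + 5*L)
11200 - R(-646) = 11200 - (√11 + 5*(-646)) = 11200 - (√11 - 3230) = 11200 - (-3230 + √11) = 11200 + (3230 - √11) = 14430 - √11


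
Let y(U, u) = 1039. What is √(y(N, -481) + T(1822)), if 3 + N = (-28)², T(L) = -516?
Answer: √523 ≈ 22.869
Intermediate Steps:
N = 781 (N = -3 + (-28)² = -3 + 784 = 781)
√(y(N, -481) + T(1822)) = √(1039 - 516) = √523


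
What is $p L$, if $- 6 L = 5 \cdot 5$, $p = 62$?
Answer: $- \frac{775}{3} \approx -258.33$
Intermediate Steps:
$L = - \frac{25}{6}$ ($L = - \frac{5 \cdot 5}{6} = \left(- \frac{1}{6}\right) 25 = - \frac{25}{6} \approx -4.1667$)
$p L = 62 \left(- \frac{25}{6}\right) = - \frac{775}{3}$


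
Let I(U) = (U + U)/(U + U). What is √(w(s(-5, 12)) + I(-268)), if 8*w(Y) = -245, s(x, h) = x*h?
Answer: I*√474/4 ≈ 5.4429*I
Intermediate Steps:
s(x, h) = h*x
w(Y) = -245/8 (w(Y) = (⅛)*(-245) = -245/8)
I(U) = 1 (I(U) = (2*U)/((2*U)) = (2*U)*(1/(2*U)) = 1)
√(w(s(-5, 12)) + I(-268)) = √(-245/8 + 1) = √(-237/8) = I*√474/4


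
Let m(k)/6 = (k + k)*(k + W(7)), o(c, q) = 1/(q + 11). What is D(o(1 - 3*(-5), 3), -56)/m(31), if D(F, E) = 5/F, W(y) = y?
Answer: 35/7068 ≈ 0.0049519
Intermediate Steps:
o(c, q) = 1/(11 + q)
m(k) = 12*k*(7 + k) (m(k) = 6*((k + k)*(k + 7)) = 6*((2*k)*(7 + k)) = 6*(2*k*(7 + k)) = 12*k*(7 + k))
D(o(1 - 3*(-5), 3), -56)/m(31) = (5/(1/(11 + 3)))/((12*31*(7 + 31))) = (5/(1/14))/((12*31*38)) = (5/(1/14))/14136 = (5*14)*(1/14136) = 70*(1/14136) = 35/7068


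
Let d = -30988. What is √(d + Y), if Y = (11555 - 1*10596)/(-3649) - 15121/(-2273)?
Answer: I*√2131329450669223258/8294177 ≈ 176.02*I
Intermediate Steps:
Y = 52996722/8294177 (Y = (11555 - 10596)*(-1/3649) - 15121*(-1/2273) = 959*(-1/3649) + 15121/2273 = -959/3649 + 15121/2273 = 52996722/8294177 ≈ 6.3896)
√(d + Y) = √(-30988 + 52996722/8294177) = √(-256966960154/8294177) = I*√2131329450669223258/8294177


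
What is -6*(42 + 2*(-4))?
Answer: -204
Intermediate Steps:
-6*(42 + 2*(-4)) = -6*(42 - 8) = -6*34 = -204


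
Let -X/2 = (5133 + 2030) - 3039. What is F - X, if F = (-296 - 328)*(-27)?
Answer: 25096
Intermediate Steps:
X = -8248 (X = -2*((5133 + 2030) - 3039) = -2*(7163 - 3039) = -2*4124 = -8248)
F = 16848 (F = -624*(-27) = 16848)
F - X = 16848 - 1*(-8248) = 16848 + 8248 = 25096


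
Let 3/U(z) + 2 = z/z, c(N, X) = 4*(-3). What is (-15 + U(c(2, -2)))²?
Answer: 324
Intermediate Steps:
c(N, X) = -12
U(z) = -3 (U(z) = 3/(-2 + z/z) = 3/(-2 + 1) = 3/(-1) = 3*(-1) = -3)
(-15 + U(c(2, -2)))² = (-15 - 3)² = (-18)² = 324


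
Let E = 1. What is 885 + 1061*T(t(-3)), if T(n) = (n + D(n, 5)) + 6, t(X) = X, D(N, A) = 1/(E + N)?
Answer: 7075/2 ≈ 3537.5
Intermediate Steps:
D(N, A) = 1/(1 + N)
T(n) = 6 + n + 1/(1 + n) (T(n) = (n + 1/(1 + n)) + 6 = 6 + n + 1/(1 + n))
885 + 1061*T(t(-3)) = 885 + 1061*((1 + (1 - 3)*(6 - 3))/(1 - 3)) = 885 + 1061*((1 - 2*3)/(-2)) = 885 + 1061*(-(1 - 6)/2) = 885 + 1061*(-½*(-5)) = 885 + 1061*(5/2) = 885 + 5305/2 = 7075/2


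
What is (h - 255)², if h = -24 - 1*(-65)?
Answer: 45796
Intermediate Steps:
h = 41 (h = -24 + 65 = 41)
(h - 255)² = (41 - 255)² = (-214)² = 45796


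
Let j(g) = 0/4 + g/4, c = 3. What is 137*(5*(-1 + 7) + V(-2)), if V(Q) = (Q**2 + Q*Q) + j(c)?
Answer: 21235/4 ≈ 5308.8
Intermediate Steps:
j(g) = g/4 (j(g) = 0*(1/4) + g*(1/4) = 0 + g/4 = g/4)
V(Q) = 3/4 + 2*Q**2 (V(Q) = (Q**2 + Q*Q) + (1/4)*3 = (Q**2 + Q**2) + 3/4 = 2*Q**2 + 3/4 = 3/4 + 2*Q**2)
137*(5*(-1 + 7) + V(-2)) = 137*(5*(-1 + 7) + (3/4 + 2*(-2)**2)) = 137*(5*6 + (3/4 + 2*4)) = 137*(30 + (3/4 + 8)) = 137*(30 + 35/4) = 137*(155/4) = 21235/4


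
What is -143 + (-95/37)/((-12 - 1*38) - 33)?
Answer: -439058/3071 ≈ -142.97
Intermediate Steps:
-143 + (-95/37)/((-12 - 1*38) - 33) = -143 + (-95*1/37)/((-12 - 38) - 33) = -143 - 95/(37*(-50 - 33)) = -143 - 95/37/(-83) = -143 - 95/37*(-1/83) = -143 + 95/3071 = -439058/3071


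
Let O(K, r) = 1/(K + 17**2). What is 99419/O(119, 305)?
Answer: 40562952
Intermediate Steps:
O(K, r) = 1/(289 + K) (O(K, r) = 1/(K + 289) = 1/(289 + K))
99419/O(119, 305) = 99419/(1/(289 + 119)) = 99419/(1/408) = 99419*408 = 40562952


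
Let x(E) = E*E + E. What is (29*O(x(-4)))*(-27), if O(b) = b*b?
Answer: -112752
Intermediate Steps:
x(E) = E + E² (x(E) = E² + E = E + E²)
O(b) = b²
(29*O(x(-4)))*(-27) = (29*(-4*(1 - 4))²)*(-27) = (29*(-4*(-3))²)*(-27) = (29*12²)*(-27) = (29*144)*(-27) = 4176*(-27) = -112752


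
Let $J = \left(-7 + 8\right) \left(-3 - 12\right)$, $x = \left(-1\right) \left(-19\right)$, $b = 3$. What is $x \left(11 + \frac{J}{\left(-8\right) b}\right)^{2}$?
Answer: $\frac{164331}{64} \approx 2567.7$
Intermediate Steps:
$x = 19$
$J = -15$ ($J = 1 \left(-15\right) = -15$)
$x \left(11 + \frac{J}{\left(-8\right) b}\right)^{2} = 19 \left(11 - \frac{15}{\left(-8\right) 3}\right)^{2} = 19 \left(11 - \frac{15}{-24}\right)^{2} = 19 \left(11 - - \frac{5}{8}\right)^{2} = 19 \left(11 + \frac{5}{8}\right)^{2} = 19 \left(\frac{93}{8}\right)^{2} = 19 \cdot \frac{8649}{64} = \frac{164331}{64}$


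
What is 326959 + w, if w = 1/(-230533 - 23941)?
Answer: 83202564565/254474 ≈ 3.2696e+5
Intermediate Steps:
w = -1/254474 (w = 1/(-254474) = -1/254474 ≈ -3.9297e-6)
326959 + w = 326959 - 1/254474 = 83202564565/254474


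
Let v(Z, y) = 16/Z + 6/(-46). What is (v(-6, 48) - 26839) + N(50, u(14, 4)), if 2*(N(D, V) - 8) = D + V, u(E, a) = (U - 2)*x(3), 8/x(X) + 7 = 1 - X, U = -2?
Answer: -5549053/207 ≈ -26807.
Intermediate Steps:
x(X) = 8/(-6 - X) (x(X) = 8/(-7 + (1 - X)) = 8/(-6 - X))
v(Z, y) = -3/23 + 16/Z (v(Z, y) = 16/Z + 6*(-1/46) = 16/Z - 3/23 = -3/23 + 16/Z)
u(E, a) = 32/9 (u(E, a) = (-2 - 2)*(-8/(6 + 3)) = -(-32)/9 = -4*(-8/9) = 32/9)
N(D, V) = 8 + D/2 + V/2 (N(D, V) = 8 + (D + V)/2 = 8 + (D/2 + V/2) = 8 + D/2 + V/2)
(v(-6, 48) - 26839) + N(50, u(14, 4)) = ((-3/23 + 16/(-6)) - 26839) + (8 + (1/2)*50 + (1/2)*(32/9)) = ((-3/23 + 16*(-1/6)) - 26839) + (8 + 25 + 16/9) = ((-3/23 - 8/3) - 26839) + 313/9 = (-193/69 - 26839) + 313/9 = -1852084/69 + 313/9 = -5549053/207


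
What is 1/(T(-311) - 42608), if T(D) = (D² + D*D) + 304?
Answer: 1/151138 ≈ 6.6165e-6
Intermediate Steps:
T(D) = 304 + 2*D² (T(D) = (D² + D²) + 304 = 2*D² + 304 = 304 + 2*D²)
1/(T(-311) - 42608) = 1/((304 + 2*(-311)²) - 42608) = 1/((304 + 2*96721) - 42608) = 1/((304 + 193442) - 42608) = 1/(193746 - 42608) = 1/151138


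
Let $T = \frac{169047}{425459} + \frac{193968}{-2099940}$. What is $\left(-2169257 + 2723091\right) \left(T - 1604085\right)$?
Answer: $- \frac{66143970901192627047624}{74453197705} \approx -8.884 \cdot 10^{11}$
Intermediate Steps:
$T = \frac{22705260489}{74453197705}$ ($T = 169047 \cdot \frac{1}{425459} + 193968 \left(- \frac{1}{2099940}\right) = \frac{169047}{425459} - \frac{16164}{174995} = \frac{22705260489}{74453197705} \approx 0.30496$)
$\left(-2169257 + 2723091\right) \left(T - 1604085\right) = \left(-2169257 + 2723091\right) \left(\frac{22705260489}{74453197705} - 1604085\right) = 553834 \left(- \frac{119429234935364436}{74453197705}\right) = - \frac{66143970901192627047624}{74453197705}$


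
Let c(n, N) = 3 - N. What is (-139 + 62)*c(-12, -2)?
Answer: -385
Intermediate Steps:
(-139 + 62)*c(-12, -2) = (-139 + 62)*(3 - 1*(-2)) = -77*(3 + 2) = -77*5 = -385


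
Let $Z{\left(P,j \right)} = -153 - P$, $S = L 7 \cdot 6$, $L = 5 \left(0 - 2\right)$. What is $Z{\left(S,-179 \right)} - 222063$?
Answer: $-221796$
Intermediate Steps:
$L = -10$ ($L = 5 \left(-2\right) = -10$)
$S = -420$ ($S = \left(-10\right) 7 \cdot 6 = \left(-70\right) 6 = -420$)
$Z{\left(S,-179 \right)} - 222063 = \left(-153 - -420\right) - 222063 = \left(-153 + 420\right) - 222063 = 267 - 222063 = -221796$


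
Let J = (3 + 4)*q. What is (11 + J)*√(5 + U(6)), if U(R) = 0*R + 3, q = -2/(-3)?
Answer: 94*√2/3 ≈ 44.312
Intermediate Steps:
q = ⅔ (q = -2*(-⅓) = ⅔ ≈ 0.66667)
U(R) = 3 (U(R) = 0 + 3 = 3)
J = 14/3 (J = (3 + 4)*(⅔) = 7*(⅔) = 14/3 ≈ 4.6667)
(11 + J)*√(5 + U(6)) = (11 + 14/3)*√(5 + 3) = 47*√8/3 = 47*(2*√2)/3 = 94*√2/3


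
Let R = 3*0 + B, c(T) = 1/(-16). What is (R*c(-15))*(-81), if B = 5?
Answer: 405/16 ≈ 25.313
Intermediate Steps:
c(T) = -1/16
R = 5 (R = 3*0 + 5 = 0 + 5 = 5)
(R*c(-15))*(-81) = (5*(-1/16))*(-81) = -5/16*(-81) = 405/16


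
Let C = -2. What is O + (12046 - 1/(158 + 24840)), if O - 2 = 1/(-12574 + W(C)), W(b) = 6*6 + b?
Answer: 1888372899311/156737460 ≈ 12048.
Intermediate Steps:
W(b) = 36 + b
O = 25079/12540 (O = 2 + 1/(-12574 + (36 - 2)) = 2 + 1/(-12574 + 34) = 2 + 1/(-12540) = 2 - 1/12540 = 25079/12540 ≈ 1.9999)
O + (12046 - 1/(158 + 24840)) = 25079/12540 + (12046 - 1/(158 + 24840)) = 25079/12540 + (12046 - 1/24998) = 25079/12540 + 301125907/24998 = 1888372899311/156737460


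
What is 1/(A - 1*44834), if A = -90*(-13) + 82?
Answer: -1/43582 ≈ -2.2945e-5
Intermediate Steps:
A = 1252 (A = 1170 + 82 = 1252)
1/(A - 1*44834) = 1/(1252 - 1*44834) = 1/(1252 - 44834) = 1/(-43582) = -1/43582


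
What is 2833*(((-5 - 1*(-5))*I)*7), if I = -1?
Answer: 0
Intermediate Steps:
2833*(((-5 - 1*(-5))*I)*7) = 2833*(((-5 - 1*(-5))*(-1))*7) = 2833*(((-5 + 5)*(-1))*7) = 2833*((0*(-1))*7) = 2833*(0*7) = 2833*0 = 0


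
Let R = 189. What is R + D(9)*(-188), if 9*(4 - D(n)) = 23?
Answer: -743/9 ≈ -82.556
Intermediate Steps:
D(n) = 13/9 (D(n) = 4 - ⅑*23 = 4 - 23/9 = 13/9)
R + D(9)*(-188) = 189 + (13/9)*(-188) = 189 - 2444/9 = -743/9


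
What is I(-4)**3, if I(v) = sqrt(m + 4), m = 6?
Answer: 10*sqrt(10) ≈ 31.623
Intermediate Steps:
I(v) = sqrt(10) (I(v) = sqrt(6 + 4) = sqrt(10))
I(-4)**3 = (sqrt(10))**3 = 10*sqrt(10)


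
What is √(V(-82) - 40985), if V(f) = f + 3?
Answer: 2*I*√10266 ≈ 202.64*I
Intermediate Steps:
V(f) = 3 + f
√(V(-82) - 40985) = √((3 - 82) - 40985) = √(-79 - 40985) = √(-41064) = 2*I*√10266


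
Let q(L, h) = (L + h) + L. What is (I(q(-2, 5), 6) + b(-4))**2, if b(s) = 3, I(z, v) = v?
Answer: 81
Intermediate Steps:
q(L, h) = h + 2*L
(I(q(-2, 5), 6) + b(-4))**2 = (6 + 3)**2 = 9**2 = 81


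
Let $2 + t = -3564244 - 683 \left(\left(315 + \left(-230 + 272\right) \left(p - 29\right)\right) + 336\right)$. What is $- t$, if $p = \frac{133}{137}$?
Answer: $\frac{439062183}{137} \approx 3.2048 \cdot 10^{6}$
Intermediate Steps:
$p = \frac{133}{137}$ ($p = 133 \cdot \frac{1}{137} = \frac{133}{137} \approx 0.9708$)
$t = - \frac{439062183}{137}$ ($t = -2 - \left(3564244 + 683 \left(\left(315 + \left(-230 + 272\right) \left(\frac{133}{137} - 29\right)\right) + 336\right)\right) = -2 - \left(3564244 + 683 \left(\left(315 + 42 \left(- \frac{3840}{137}\right)\right) + 336\right)\right) = -2 - \left(3564244 + 683 \left(\left(315 - \frac{161280}{137}\right) + 336\right)\right) = -2 - \left(3564244 + 683 \left(- \frac{118125}{137} + 336\right)\right) = -2 - \left(3564244 + 683 \left(- \frac{72093}{137}\right)\right) = -2 - \frac{439061909}{137} = - \frac{439062183}{137} \approx -3.2048 \cdot 10^{6}$)
$- t = \left(-1\right) \left(- \frac{439062183}{137}\right) = \frac{439062183}{137}$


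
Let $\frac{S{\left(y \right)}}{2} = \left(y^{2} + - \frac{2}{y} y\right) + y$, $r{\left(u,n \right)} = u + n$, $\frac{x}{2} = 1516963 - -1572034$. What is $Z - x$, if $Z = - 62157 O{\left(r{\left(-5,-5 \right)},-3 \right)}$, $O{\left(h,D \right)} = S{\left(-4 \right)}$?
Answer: $-7421134$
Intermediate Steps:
$x = 6177994$ ($x = 2 \left(1516963 - -1572034\right) = 2 \left(1516963 + 1572034\right) = 2 \cdot 3088997 = 6177994$)
$r{\left(u,n \right)} = n + u$
$S{\left(y \right)} = -4 + 2 y + 2 y^{2}$ ($S{\left(y \right)} = 2 \left(\left(y^{2} + - \frac{2}{y} y\right) + y\right) = 2 \left(\left(y^{2} - 2\right) + y\right) = 2 \left(\left(-2 + y^{2}\right) + y\right) = 2 \left(-2 + y + y^{2}\right) = -4 + 2 y + 2 y^{2}$)
$O{\left(h,D \right)} = 20$ ($O{\left(h,D \right)} = -4 + 2 \left(-4\right) + 2 \left(-4\right)^{2} = -4 - 8 + 2 \cdot 16 = -4 - 8 + 32 = 20$)
$Z = -1243140$ ($Z = \left(-62157\right) 20 = -1243140$)
$Z - x = -1243140 - 6177994 = -7421134$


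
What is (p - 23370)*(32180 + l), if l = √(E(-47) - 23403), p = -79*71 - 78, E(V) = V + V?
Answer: -935054260 - 29057*I*√23497 ≈ -9.3505e+8 - 4.4541e+6*I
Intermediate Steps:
E(V) = 2*V
p = -5687 (p = -5609 - 78 = -5687)
l = I*√23497 (l = √(2*(-47) - 23403) = √(-94 - 23403) = √(-23497) = I*√23497 ≈ 153.29*I)
(p - 23370)*(32180 + l) = (-5687 - 23370)*(32180 + I*√23497) = -29057*(32180 + I*√23497) = -935054260 - 29057*I*√23497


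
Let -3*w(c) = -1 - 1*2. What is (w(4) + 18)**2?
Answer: 361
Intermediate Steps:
w(c) = 1 (w(c) = -(-1 - 1*2)/3 = -(-1 - 2)/3 = -1/3*(-3) = 1)
(w(4) + 18)**2 = (1 + 18)**2 = 19**2 = 361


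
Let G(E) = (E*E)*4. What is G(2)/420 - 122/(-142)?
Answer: 6689/7455 ≈ 0.89725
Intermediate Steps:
G(E) = 4*E² (G(E) = E²*4 = 4*E²)
G(2)/420 - 122/(-142) = (4*2²)/420 - 122/(-142) = (4*4)*(1/420) - 122*(-1/142) = 16*(1/420) + 61/71 = 4/105 + 61/71 = 6689/7455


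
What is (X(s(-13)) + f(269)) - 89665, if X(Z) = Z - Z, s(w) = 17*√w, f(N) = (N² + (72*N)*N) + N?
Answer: 5192957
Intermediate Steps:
f(N) = N + 73*N² (f(N) = (N² + 72*N²) + N = 73*N² + N = N + 73*N²)
X(Z) = 0
(X(s(-13)) + f(269)) - 89665 = (0 + 269*(1 + 73*269)) - 89665 = (0 + 269*(1 + 19637)) - 89665 = (0 + 269*19638) - 89665 = (0 + 5282622) - 89665 = 5282622 - 89665 = 5192957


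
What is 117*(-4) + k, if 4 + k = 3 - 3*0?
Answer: -469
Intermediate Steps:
k = -1 (k = -4 + (3 - 3*0) = -4 + (3 + 0) = -4 + 3 = -1)
117*(-4) + k = 117*(-4) - 1 = -468 - 1 = -469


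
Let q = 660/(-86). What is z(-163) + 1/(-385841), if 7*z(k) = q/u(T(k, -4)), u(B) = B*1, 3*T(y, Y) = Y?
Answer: 190990693/232276282 ≈ 0.82226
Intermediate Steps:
T(y, Y) = Y/3
u(B) = B
q = -330/43 (q = 660*(-1/86) = -330/43 ≈ -7.6744)
z(k) = 495/602 (z(k) = (-330/(43*((1/3)*(-4))))/7 = (-330/(43*(-4/3)))/7 = (-330/43*(-3/4))/7 = (1/7)*(495/86) = 495/602)
z(-163) + 1/(-385841) = 495/602 + 1/(-385841) = 495/602 - 1/385841 = 190990693/232276282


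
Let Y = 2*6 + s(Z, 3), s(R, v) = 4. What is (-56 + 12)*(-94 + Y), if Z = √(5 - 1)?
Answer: 3432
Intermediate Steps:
Z = 2 (Z = √4 = 2)
Y = 16 (Y = 2*6 + 4 = 12 + 4 = 16)
(-56 + 12)*(-94 + Y) = (-56 + 12)*(-94 + 16) = -44*(-78) = 3432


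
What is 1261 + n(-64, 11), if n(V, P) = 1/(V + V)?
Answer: 161407/128 ≈ 1261.0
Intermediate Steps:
n(V, P) = 1/(2*V)
1261 + n(-64, 11) = 1261 + (½)/(-64) = 1261 + (½)*(-1/64) = 1261 - 1/128 = 161407/128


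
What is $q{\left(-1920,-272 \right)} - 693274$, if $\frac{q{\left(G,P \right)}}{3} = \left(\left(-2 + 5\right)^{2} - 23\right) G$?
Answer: $-612634$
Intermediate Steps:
$q{\left(G,P \right)} = - 42 G$ ($q{\left(G,P \right)} = 3 \left(\left(-2 + 5\right)^{2} - 23\right) G = 3 \left(3^{2} - 23\right) G = 3 \left(9 - 23\right) G = 3 \left(- 14 G\right) = - 42 G$)
$q{\left(-1920,-272 \right)} - 693274 = \left(-42\right) \left(-1920\right) - 693274 = 80640 - 693274 = -612634$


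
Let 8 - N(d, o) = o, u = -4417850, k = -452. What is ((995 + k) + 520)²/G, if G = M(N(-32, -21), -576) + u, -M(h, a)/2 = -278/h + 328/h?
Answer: -32769101/128117750 ≈ -0.25577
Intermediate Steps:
N(d, o) = 8 - o
M(h, a) = -100/h (M(h, a) = -2*(-278/h + 328/h) = -100/h)
G = -128117750/29 (G = -100/(8 - 1*(-21)) - 4417850 = -100/(8 + 21) - 4417850 = -100/29 - 4417850 = -128117750/29 ≈ -4.4179e+6)
((995 + k) + 520)²/G = ((995 - 452) + 520)²/(-128117750/29) = (543 + 520)²*(-29/128117750) = 1063²*(-29/128117750) = 1129969*(-29/128117750) = -32769101/128117750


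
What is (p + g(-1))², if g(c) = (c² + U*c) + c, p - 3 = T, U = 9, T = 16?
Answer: 100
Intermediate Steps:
p = 19 (p = 3 + 16 = 19)
g(c) = c² + 10*c (g(c) = (c² + 9*c) + c = c² + 10*c)
(p + g(-1))² = (19 - (10 - 1))² = (19 - 1*9)² = (19 - 9)² = 10² = 100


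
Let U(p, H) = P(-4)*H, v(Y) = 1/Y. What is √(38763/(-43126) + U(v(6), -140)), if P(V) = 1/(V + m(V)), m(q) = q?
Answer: √7718928673/21563 ≈ 4.0745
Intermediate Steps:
P(V) = 1/(2*V) (P(V) = 1/(V + V) = 1/(2*V))
U(p, H) = -H/8 (U(p, H) = ((½)/(-4))*H = ((½)*(-¼))*H = -H/8)
√(38763/(-43126) + U(v(6), -140)) = √(38763/(-43126) - ⅛*(-140)) = √(38763*(-1/43126) + 35/2) = √(-38763/43126 + 35/2) = √(357971/21563) = √7718928673/21563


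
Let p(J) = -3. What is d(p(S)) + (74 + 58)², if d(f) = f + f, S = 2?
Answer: 17418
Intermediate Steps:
d(f) = 2*f
d(p(S)) + (74 + 58)² = 2*(-3) + (74 + 58)² = -6 + 132² = -6 + 17424 = 17418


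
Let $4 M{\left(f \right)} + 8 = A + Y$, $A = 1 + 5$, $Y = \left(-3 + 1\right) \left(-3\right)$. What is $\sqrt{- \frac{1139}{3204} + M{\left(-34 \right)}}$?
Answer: $\frac{\sqrt{183785}}{534} \approx 0.80281$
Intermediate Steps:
$Y = 6$ ($Y = \left(-2\right) \left(-3\right) = 6$)
$A = 6$
$M{\left(f \right)} = 1$ ($M{\left(f \right)} = -2 + \frac{6 + 6}{4} = -2 + \frac{1}{4} \cdot 12 = -2 + 3 = 1$)
$\sqrt{- \frac{1139}{3204} + M{\left(-34 \right)}} = \sqrt{- \frac{1139}{3204} + 1} = \sqrt{\frac{2065}{3204}} = \frac{\sqrt{183785}}{534}$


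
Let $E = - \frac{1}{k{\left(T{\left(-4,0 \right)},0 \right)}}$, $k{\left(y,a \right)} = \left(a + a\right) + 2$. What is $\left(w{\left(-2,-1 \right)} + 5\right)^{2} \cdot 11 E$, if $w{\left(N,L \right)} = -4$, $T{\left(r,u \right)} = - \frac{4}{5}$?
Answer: $- \frac{11}{2} \approx -5.5$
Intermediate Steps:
$T{\left(r,u \right)} = - \frac{4}{5}$ ($T{\left(r,u \right)} = \left(-4\right) \frac{1}{5} = - \frac{4}{5}$)
$k{\left(y,a \right)} = 2 + 2 a$ ($k{\left(y,a \right)} = 2 a + 2 = 2 + 2 a$)
$E = - \frac{1}{2}$ ($E = - \frac{1}{2 + 2 \cdot 0} = - \frac{1}{2 + 0} = - \frac{1}{2} \approx -0.5$)
$\left(w{\left(-2,-1 \right)} + 5\right)^{2} \cdot 11 E = \left(-4 + 5\right)^{2} \cdot 11 \left(- \frac{1}{2}\right) = 1^{2} \cdot 11 \left(- \frac{1}{2}\right) = 1 \cdot 11 \left(- \frac{1}{2}\right) = 11 \left(- \frac{1}{2}\right) = - \frac{11}{2}$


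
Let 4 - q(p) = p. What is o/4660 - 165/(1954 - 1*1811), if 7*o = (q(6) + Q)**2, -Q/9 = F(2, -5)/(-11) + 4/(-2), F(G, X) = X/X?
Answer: -11752075/10262252 ≈ -1.1452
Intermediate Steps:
q(p) = 4 - p
F(G, X) = 1
Q = 207/11 (Q = -9*(1/(-11) + 4/(-2)) = -9*(1*(-1/11) + 4*(-1/2)) = -9*(-1/11 - 2) = -9*(-23/11) = 207/11 ≈ 18.818)
o = 34225/847 (o = ((4 - 1*6) + 207/11)**2/7 = ((4 - 6) + 207/11)**2/7 = (-2 + 207/11)**2/7 = (185/11)**2/7 = (1/7)*(34225/121) = 34225/847 ≈ 40.407)
o/4660 - 165/(1954 - 1*1811) = (34225/847)/4660 - 165/(1954 - 1*1811) = (34225/847)*(1/4660) - 165/(1954 - 1811) = 6845/789404 - 165/143 = 6845/789404 - 165*1/143 = 6845/789404 - 15/13 = -11752075/10262252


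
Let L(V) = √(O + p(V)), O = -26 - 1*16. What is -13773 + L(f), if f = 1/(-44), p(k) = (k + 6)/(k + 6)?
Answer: -13773 + I*√41 ≈ -13773.0 + 6.4031*I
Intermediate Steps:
p(k) = 1 (p(k) = (6 + k)/(6 + k) = 1)
O = -42 (O = -26 - 16 = -42)
f = -1/44 ≈ -0.022727
L(V) = I*√41 (L(V) = √(-42 + 1) = √(-41) = I*√41)
-13773 + L(f) = -13773 + I*√41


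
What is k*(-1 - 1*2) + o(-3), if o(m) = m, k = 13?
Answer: -42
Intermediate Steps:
k*(-1 - 1*2) + o(-3) = 13*(-1 - 1*2) - 3 = 13*(-1 - 2) - 3 = 13*(-3) - 3 = -39 - 3 = -42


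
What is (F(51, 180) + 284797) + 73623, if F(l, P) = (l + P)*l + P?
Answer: 370381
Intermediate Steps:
F(l, P) = P + l*(P + l) (F(l, P) = (P + l)*l + P = l*(P + l) + P = P + l*(P + l))
(F(51, 180) + 284797) + 73623 = ((180 + 51² + 180*51) + 284797) + 73623 = ((180 + 2601 + 9180) + 284797) + 73623 = (11961 + 284797) + 73623 = 296758 + 73623 = 370381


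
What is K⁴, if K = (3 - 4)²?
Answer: 1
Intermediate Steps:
K = 1 (K = (-1)² = 1)
K⁴ = 1⁴ = 1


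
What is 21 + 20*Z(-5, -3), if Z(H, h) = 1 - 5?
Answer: -59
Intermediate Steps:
Z(H, h) = -4
21 + 20*Z(-5, -3) = 21 + 20*(-4) = 21 - 80 = -59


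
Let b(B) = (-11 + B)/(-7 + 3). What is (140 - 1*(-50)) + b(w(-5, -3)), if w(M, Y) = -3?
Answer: 387/2 ≈ 193.50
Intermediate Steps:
b(B) = 11/4 - B/4 (b(B) = (-11 + B)/(-4) = (-11 + B)*(-¼) = 11/4 - B/4)
(140 - 1*(-50)) + b(w(-5, -3)) = (140 - 1*(-50)) + (11/4 - ¼*(-3)) = (140 + 50) + (11/4 + ¾) = 190 + 7/2 = 387/2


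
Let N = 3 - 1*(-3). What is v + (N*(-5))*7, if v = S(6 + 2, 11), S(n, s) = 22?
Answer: -188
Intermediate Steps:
N = 6 (N = 3 + 3 = 6)
v = 22
v + (N*(-5))*7 = 22 + (6*(-5))*7 = 22 - 30*7 = 22 - 210 = -188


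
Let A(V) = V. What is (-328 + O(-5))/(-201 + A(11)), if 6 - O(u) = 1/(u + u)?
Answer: 3219/1900 ≈ 1.6942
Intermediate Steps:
O(u) = 6 - 1/(2*u) (O(u) = 6 - 1/(u + u) = 6 - 1/(2*u))
(-328 + O(-5))/(-201 + A(11)) = (-328 + (6 - ½/(-5)))/(-201 + 11) = (-328 + (6 - ½*(-⅕)))/(-190) = (-328 + (6 + ⅒))*(-1/190) = (-328 + 61/10)*(-1/190) = -3219/10*(-1/190) = 3219/1900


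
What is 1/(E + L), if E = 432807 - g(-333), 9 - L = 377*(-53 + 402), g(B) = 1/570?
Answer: 570/171708509 ≈ 3.3196e-6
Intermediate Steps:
g(B) = 1/570
L = -131564 (L = 9 - 377*(-53 + 402) = 9 - 377*349 = 9 - 1*131573 = 9 - 131573 = -131564)
E = 246699989/570 (E = 432807 - 1*1/570 = 432807 - 1/570 = 246699989/570 ≈ 4.3281e+5)
1/(E + L) = 1/(246699989/570 - 131564) = 1/(171708509/570) = 570/171708509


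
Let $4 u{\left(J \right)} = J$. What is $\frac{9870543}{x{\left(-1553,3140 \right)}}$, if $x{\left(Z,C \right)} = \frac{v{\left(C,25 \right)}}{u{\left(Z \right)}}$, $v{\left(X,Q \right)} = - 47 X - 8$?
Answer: $\frac{5109651093}{196784} \approx 25966.0$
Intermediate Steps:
$v{\left(X,Q \right)} = -8 - 47 X$
$u{\left(J \right)} = \frac{J}{4}$
$x{\left(Z,C \right)} = \frac{4 \left(-8 - 47 C\right)}{Z}$ ($x{\left(Z,C \right)} = \frac{-8 - 47 C}{\frac{1}{4} Z} = \left(-8 - 47 C\right) \frac{4}{Z} = \frac{4 \left(-8 - 47 C\right)}{Z}$)
$\frac{9870543}{x{\left(-1553,3140 \right)}} = \frac{9870543}{4 \frac{1}{-1553} \left(-8 - 147580\right)} = \frac{9870543}{4 \left(- \frac{1}{1553}\right) \left(-8 - 147580\right)} = \frac{9870543}{4 \left(- \frac{1}{1553}\right) \left(-147588\right)} = \frac{9870543}{\frac{590352}{1553}} = 9870543 \cdot \frac{1553}{590352} = \frac{5109651093}{196784}$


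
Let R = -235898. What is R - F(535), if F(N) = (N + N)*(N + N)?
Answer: -1380798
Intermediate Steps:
F(N) = 4*N² (F(N) = (2*N)*(2*N) = 4*N²)
R - F(535) = -235898 - 4*535² = -235898 - 4*286225 = -235898 - 1*1144900 = -235898 - 1144900 = -1380798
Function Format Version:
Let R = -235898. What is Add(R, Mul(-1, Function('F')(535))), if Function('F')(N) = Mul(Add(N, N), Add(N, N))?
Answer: -1380798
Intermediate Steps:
Function('F')(N) = Mul(4, Pow(N, 2)) (Function('F')(N) = Mul(Mul(2, N), Mul(2, N)) = Mul(4, Pow(N, 2)))
Add(R, Mul(-1, Function('F')(535))) = Add(-235898, Mul(-1, Mul(4, Pow(535, 2)))) = Add(-235898, Mul(-1, Mul(4, 286225))) = Add(-235898, Mul(-1, 1144900)) = Add(-235898, -1144900) = -1380798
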